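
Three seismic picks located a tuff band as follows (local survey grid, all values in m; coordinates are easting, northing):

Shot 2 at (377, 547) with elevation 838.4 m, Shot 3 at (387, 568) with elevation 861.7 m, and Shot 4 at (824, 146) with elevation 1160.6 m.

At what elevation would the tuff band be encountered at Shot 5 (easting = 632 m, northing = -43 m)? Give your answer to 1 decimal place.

828.2 m

Two edge vectors: Shot 2→Shot 3 = (10, 21, 23.3), Shot 2→Shot 4 = (447, -401, 322.2).
Normal n = (Shot 2→Shot 3) × (Shot 2→Shot 4) = (16109.5, 7193.1, -13397).
So ∂z/∂easting = −n_x/n_z = 1.20247 and ∂z/∂northing = −n_y/n_z = 0.53692.
Intercept c from Shot 2: 838.4 − 453.33 − 293.69 = 91.37.
At (632, -43): z = 760.0 − 23.1 + 91.37 = 828.2 m.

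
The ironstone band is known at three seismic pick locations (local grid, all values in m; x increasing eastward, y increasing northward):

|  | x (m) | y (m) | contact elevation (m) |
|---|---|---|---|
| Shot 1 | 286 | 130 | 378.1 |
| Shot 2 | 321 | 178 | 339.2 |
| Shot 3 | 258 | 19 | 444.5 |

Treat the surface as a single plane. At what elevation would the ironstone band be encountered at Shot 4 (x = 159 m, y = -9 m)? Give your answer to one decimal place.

Two edge vectors: Shot 1→Shot 2 = (35, 48, -38.9), Shot 1→Shot 3 = (-28, -111, 66.4).
Normal n = (Shot 1→Shot 2) × (Shot 1→Shot 3) = (-1130.7, -1234.8, -2541).
So ∂z/∂x = −n_x/n_z = −0.44498 and ∂z/∂y = −n_y/n_z = −0.48595.
Intercept c from Shot 1: 378.1 + 127.26 + 63.17 = 568.54.
At (159, -9): z = −70.8 + 4.4 + 568.54 = 502.2 m.

502.2 m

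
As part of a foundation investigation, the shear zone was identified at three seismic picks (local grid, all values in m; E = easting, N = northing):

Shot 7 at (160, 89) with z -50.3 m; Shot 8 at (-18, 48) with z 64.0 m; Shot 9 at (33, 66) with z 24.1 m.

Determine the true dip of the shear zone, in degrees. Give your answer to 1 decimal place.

50.3°

Let the plane be z = a·E + b·N + c.
Shot 8−Shot 7: −178a − 41b = 114.3;  Shot 9−Shot 7: −127a − 23b = 74.4.
Solving gives a = −0.37871, b = −1.14367.
Gradient magnitude |∇z| = √(a² + b²) = √(0.14342 + 1.30797) = 1.20474.
True dip = arctan(1.20474) = 50.3°, dipping toward NNE (azimuth ≈ 018°).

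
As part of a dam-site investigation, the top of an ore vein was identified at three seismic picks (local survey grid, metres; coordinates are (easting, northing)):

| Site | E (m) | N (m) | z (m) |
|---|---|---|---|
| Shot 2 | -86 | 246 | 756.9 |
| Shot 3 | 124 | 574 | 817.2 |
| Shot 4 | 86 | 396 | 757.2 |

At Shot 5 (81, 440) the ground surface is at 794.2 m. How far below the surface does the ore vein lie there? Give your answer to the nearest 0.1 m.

Two edge vectors: Shot 2→Shot 3 = (210, 328, 60.3), Shot 2→Shot 4 = (172, 150, 0.3).
Normal n = (Shot 2→Shot 3) × (Shot 2→Shot 4) = (-8946.6, 10308.6, -24916).
So ∂z/∂E = −n_x/n_z = −0.35907 and ∂z/∂N = −n_y/n_z = 0.41373.
Intercept c from Shot 2: 756.9 − 30.88 − 101.78 = 624.24.
At (81, 440): z_contact = −29.08 + 182.04 + 624.24 = 777.20 m.
Depth below ground = 794.2 − 777.20 = 17.0 m.

17.0 m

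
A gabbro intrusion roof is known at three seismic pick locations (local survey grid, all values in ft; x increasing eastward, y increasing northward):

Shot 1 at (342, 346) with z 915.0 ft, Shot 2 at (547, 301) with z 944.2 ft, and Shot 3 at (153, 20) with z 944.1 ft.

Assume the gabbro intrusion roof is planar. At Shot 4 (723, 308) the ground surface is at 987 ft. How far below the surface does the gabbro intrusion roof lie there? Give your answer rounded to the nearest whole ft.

25 ft

Two edge vectors: Shot 1→Shot 2 = (205, -45, 29.2), Shot 1→Shot 3 = (-189, -326, 29.1).
Normal n = (Shot 1→Shot 2) × (Shot 1→Shot 3) = (8209.7, -11484.3, -75335).
So ∂z/∂x = −n_x/n_z = 0.10898 and ∂z/∂y = −n_y/n_z = −0.15244.
Intercept c from Shot 1: 915 − 37.27 + 52.75 = 930.48.
At (723, 308): z_contact = 78.8 − 47.0 + 930.48 = 962.3 ft.
Depth below ground = 987 − 962.3 = 25 ft.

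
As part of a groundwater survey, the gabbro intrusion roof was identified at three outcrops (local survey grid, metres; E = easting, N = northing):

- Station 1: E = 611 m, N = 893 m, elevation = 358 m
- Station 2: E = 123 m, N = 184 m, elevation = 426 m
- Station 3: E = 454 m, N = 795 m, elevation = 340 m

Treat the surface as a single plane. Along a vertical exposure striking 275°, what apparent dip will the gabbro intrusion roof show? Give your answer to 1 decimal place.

18.3°

Two edge vectors: Station 1→Station 2 = (-488, -709, 68), Station 1→Station 3 = (-157, -98, -18).
Normal n = (Station 1→Station 2) × (Station 1→Station 3) = (19426, -19460, -63489).
So ∂z/∂E = −n_x/n_z = 0.30597 and ∂z/∂N = −n_y/n_z = −0.30651.
Unit vector along 275° is (sin 275°, cos 275°) = (-0.9962, 0.0872).
Slope in that direction = a·(-0.9962) + b·(0.0872) = −0.33152.
Apparent dip = arctan|0.33152| = 18.3° (true dip is 23.4°, so apparent ≤ true as expected).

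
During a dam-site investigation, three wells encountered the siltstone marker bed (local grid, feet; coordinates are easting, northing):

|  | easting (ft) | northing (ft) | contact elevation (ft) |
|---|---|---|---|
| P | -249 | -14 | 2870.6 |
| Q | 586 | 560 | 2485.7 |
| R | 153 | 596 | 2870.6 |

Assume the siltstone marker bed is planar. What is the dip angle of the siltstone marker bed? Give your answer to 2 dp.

45.26°

Two edge vectors: P→Q = (835, 574, -384.9), P→R = (402, 610, 0).
Normal n = (P→Q) × (P→R) = (234789, -154729.8, 278602).
So ∂z/∂easting = −n_x/n_z = −0.84274 and ∂z/∂northing = −n_y/n_z = 0.55538.
Gradient magnitude |∇z| = √(a² + b²) = √(0.71021 + 0.30845) = 1.00929.
True dip = arctan(1.00929) = 45.26°, dipping toward ESE (azimuth ≈ 123°).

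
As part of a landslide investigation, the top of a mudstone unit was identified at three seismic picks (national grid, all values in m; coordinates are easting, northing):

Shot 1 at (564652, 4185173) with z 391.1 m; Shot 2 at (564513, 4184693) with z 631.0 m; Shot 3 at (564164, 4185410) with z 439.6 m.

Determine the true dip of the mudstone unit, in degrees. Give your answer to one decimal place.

Let the plane be z = a·easting + b·northing + c.
Shot 2−Shot 1: −139a − 480b = 239.9;  Shot 3−Shot 1: −488a + 237b = 48.5.
Solving gives a = −0.29993, b = −0.41294.
Gradient magnitude |∇z| = √(a² + b²) = √(0.08996 + 0.17052) = 0.51037.
True dip = arctan(0.51037) = 27.0°, dipping toward NE (azimuth ≈ 036°).

27.0°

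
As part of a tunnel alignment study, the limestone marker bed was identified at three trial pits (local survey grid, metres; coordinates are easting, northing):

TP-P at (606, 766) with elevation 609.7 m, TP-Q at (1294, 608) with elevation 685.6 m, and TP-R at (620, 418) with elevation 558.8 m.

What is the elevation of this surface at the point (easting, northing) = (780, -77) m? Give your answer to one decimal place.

506.7 m

Let the plane be z = a·easting + b·northing + c.
TP-Q−TP-P: 688a − 158b = 75.9;  TP-R−TP-P: 14a − 348b = −50.9.
Solving gives a = 0.145252, b = 0.152108.
Then c = 609.7 − a·606 − b·766 = 405.16.
At (780, -77): z = 113.3 − 11.7 + 405.16 = 506.7 m.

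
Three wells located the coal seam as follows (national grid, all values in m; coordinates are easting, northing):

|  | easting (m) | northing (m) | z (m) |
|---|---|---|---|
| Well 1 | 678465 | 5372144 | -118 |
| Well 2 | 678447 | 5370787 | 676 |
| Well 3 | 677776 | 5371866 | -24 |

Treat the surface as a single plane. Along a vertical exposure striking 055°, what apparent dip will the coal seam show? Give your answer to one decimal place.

14.3°

Two edge vectors: Well 1→Well 2 = (-18, -1357, 794), Well 1→Well 3 = (-689, -278, 94).
Normal n = (Well 1→Well 2) × (Well 1→Well 3) = (93174, -545374, -929969).
So ∂z/∂easting = −n_x/n_z = 0.10019 and ∂z/∂northing = −n_y/n_z = −0.58644.
Unit vector along 055° is (sin 55°, cos 55°) = (0.8192, 0.5736).
Slope in that direction = a·(0.8192) + b·(0.5736) = −0.25430.
Apparent dip = arctan|0.25430| = 14.3° (true dip is 30.8°, so apparent ≤ true as expected).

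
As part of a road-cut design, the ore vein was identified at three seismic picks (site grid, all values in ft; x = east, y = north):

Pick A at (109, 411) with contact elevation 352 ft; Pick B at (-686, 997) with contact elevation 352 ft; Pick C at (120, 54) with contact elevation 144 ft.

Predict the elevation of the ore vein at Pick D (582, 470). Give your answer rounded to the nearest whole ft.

Let the plane be z = a·x + b·y + c.
Pick B−Pick A: −795a + 586b = 0;  Pick C−Pick A: 11a − 357b = −208.
Solving gives a = 0.43944, b = 0.59617.
Then c = 352 − a·109 − b·411 = 59.07.
At (582, 470): z = 255.8 + 280.2 + 59.07 = 595.0 ft.

595 ft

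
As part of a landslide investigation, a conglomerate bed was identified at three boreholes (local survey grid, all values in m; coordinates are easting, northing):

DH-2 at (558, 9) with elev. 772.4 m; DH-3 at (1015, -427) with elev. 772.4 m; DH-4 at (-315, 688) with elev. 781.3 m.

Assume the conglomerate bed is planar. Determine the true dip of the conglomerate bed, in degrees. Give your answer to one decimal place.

4.6°

Let the plane be z = a·easting + b·northing + c.
DH-3−DH-2: 457a − 436b = 0;  DH-4−DH-2: −873a + 679b = 8.9.
Solving gives a = −0.05518, b = −0.05784.
Gradient magnitude |∇z| = √(a² + b²) = √(0.00304 + 0.00334) = 0.07993.
True dip = arctan(0.07993) = 4.6°, dipping toward NE (azimuth ≈ 044°).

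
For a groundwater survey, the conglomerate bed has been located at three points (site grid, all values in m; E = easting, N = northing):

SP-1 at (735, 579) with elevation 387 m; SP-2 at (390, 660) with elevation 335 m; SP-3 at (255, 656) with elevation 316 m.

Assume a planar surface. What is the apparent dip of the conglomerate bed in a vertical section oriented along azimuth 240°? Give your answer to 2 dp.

Two edge vectors: SP-1→SP-2 = (-345, 81, -52), SP-1→SP-3 = (-480, 77, -71).
Normal n = (SP-1→SP-2) × (SP-1→SP-3) = (-1747, 465, 12315).
So ∂z/∂E = −n_x/n_z = 0.14186 and ∂z/∂N = −n_y/n_z = −0.03776.
Unit vector along 240° is (sin 240°, cos 240°) = (-0.8660, -0.5000).
Slope in that direction = a·(-0.8660) + b·(-0.5000) = −0.10397.
Apparent dip = arctan|0.10397| = 5.94° (true dip is 8.4°, so apparent ≤ true as expected).

5.94°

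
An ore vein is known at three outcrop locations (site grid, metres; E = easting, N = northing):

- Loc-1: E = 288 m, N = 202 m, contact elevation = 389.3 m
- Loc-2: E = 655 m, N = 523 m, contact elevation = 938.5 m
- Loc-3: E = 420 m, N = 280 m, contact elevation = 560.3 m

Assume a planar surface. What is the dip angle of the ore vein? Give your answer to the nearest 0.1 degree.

48.4°

Let the plane be z = a·E + b·N + c.
Loc-2−Loc-1: 367a + 321b = 549.2;  Loc-3−Loc-1: 132a + 78b = 171.
Solving gives a = 0.87687, b = 0.70838.
Gradient magnitude |∇z| = √(a² + b²) = √(0.76889 + 0.50180) = 1.12725.
True dip = arctan(1.12725) = 48.4°, dipping toward SW (azimuth ≈ 231°).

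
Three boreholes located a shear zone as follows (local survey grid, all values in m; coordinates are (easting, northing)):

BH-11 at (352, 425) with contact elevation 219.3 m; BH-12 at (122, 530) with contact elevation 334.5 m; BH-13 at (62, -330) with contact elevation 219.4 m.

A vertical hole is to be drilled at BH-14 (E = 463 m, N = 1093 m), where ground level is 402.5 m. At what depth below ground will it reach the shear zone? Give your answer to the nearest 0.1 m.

121.2 m

Let the plane be z = a·E + b·N + c.
BH-12−BH-11: −230a + 105b = 115.2;  BH-13−BH-11: −290a − 755b = 0.1.
Solving gives a = −0.426195, b = 0.163572.
Then c = 219.3 − a·352 − b·425 = 299.80.
At (463, 1093): z_contact = −197.33 + 178.78 + 299.80 = 281.26 m.
Depth below ground = 402.5 − 281.26 = 121.2 m.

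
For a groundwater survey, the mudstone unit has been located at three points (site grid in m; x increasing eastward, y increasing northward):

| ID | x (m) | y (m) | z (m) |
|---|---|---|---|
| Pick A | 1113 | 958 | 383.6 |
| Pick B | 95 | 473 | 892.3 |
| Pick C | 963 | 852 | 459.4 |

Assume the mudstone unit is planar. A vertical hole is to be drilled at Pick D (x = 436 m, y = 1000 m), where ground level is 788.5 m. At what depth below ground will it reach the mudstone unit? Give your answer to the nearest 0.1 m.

Let the plane be z = a·x + b·y + c.
Pick B−Pick A: −1018a − 485b = 508.7;  Pick C−Pick A: −150a − 106b = 75.8.
Solving gives a = −0.488060, b = −0.024444.
Then c = 383.6 − a·1113 − b·958 = 950.23.
At (436, 1000): z_contact = −212.79 − 24.44 + 950.23 = 712.99 m.
Depth below ground = 788.5 − 712.99 = 75.5 m.

75.5 m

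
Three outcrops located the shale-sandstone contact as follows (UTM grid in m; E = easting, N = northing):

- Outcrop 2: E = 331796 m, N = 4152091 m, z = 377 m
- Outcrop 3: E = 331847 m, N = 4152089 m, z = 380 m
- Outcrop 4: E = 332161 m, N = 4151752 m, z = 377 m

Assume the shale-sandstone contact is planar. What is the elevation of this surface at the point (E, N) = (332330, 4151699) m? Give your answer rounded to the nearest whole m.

Two edge vectors: Outcrop 2→Outcrop 3 = (51, -2, 3), Outcrop 2→Outcrop 4 = (365, -339, 0).
Normal n = (Outcrop 2→Outcrop 3) × (Outcrop 2→Outcrop 4) = (1017, 1095, -16559).
So ∂z/∂E = −n_x/n_z = 0.06141675 and ∂z/∂N = −n_y/n_z = 0.06612718.
Intercept c from Outcrop 2: 377 − 20377.83 − 274566.08 = −294566.91.
At (332330, 4151699): z = 20410.6 + 274540.2 − 294566.91 = 383.9 m.

384 m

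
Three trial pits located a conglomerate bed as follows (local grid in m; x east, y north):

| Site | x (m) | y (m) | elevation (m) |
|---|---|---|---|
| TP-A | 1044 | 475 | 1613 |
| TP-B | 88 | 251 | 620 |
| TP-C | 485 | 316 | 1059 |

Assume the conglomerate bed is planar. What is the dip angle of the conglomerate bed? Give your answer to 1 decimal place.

Two edge vectors: TP-A→TP-B = (-956, -224, -993), TP-A→TP-C = (-559, -159, -554).
Normal n = (TP-A→TP-B) × (TP-A→TP-C) = (-33791, 25463, 26788).
So ∂z/∂x = −n_x/n_z = 1.26142 and ∂z/∂y = −n_y/n_z = −0.95054.
Gradient magnitude |∇z| = √(a² + b²) = √(1.59119 + 0.90352) = 1.57947.
True dip = arctan(1.57947) = 57.7°, dipping toward NW (azimuth ≈ 307°).

57.7°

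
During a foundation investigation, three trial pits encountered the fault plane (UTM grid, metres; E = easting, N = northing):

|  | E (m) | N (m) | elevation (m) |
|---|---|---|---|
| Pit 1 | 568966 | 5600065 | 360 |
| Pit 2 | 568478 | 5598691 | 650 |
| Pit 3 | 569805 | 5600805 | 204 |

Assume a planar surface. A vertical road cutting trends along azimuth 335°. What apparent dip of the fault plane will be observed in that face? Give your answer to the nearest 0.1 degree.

Let the plane be z = a·E + b·N + c.
Pit 2−Pit 1: −488a − 1374b = 290;  Pit 3−Pit 1: 839a + 740b = −156.
Solving gives a = 0.00032, b = −0.21118.
Unit vector along 335° is (sin 335°, cos 335°) = (-0.4226, 0.9063).
Slope in that direction = a·(-0.4226) + b·(0.9063) = −0.19153.
Apparent dip = arctan|0.19153| = 10.8° (true dip is 11.9°, so apparent ≤ true as expected).

10.8°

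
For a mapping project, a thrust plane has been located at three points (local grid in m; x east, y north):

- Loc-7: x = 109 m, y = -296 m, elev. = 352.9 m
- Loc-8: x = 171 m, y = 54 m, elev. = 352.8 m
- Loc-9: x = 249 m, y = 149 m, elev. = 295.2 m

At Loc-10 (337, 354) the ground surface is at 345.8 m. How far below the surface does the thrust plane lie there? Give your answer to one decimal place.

Let the plane be z = a·x + b·y + c.
Loc-8−Loc-7: 62a + 350b = −0.1;  Loc-9−Loc-7: 140a + 445b = −57.7.
Solving gives a = −0.94117, b = 0.16644.
Then c = 352.9 − a·109 − b·-296 = 504.75.
At (337, 354): z_contact = −317.18 + 58.92 + 504.75 = 246.50 m.
Depth below ground = 345.8 − 246.50 = 99.3 m.

99.3 m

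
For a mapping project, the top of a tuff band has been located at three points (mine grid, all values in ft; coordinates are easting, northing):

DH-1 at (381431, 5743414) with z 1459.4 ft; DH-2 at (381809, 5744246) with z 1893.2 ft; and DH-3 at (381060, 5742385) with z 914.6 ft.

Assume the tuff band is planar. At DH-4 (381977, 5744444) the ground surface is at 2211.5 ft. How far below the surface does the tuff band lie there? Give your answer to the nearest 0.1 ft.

Let the plane be z = a·easting + b·northing + c.
DH-2−DH-1: 378a + 832b = 433.8;  DH-3−DH-1: −371a − 1029b = −544.8.
Solving gives a = −0.085856271, b = 0.560401046.
Then c = 1459.4 − a·381431 − b·5743414 = −3184407.57.
At (381977, 5744444): z_contact = −32795.12 + 3219192.43 − 3184407.57 = 1989.74 ft.
Depth below ground = 2211.5 − 1989.74 = 221.8 ft.

221.8 ft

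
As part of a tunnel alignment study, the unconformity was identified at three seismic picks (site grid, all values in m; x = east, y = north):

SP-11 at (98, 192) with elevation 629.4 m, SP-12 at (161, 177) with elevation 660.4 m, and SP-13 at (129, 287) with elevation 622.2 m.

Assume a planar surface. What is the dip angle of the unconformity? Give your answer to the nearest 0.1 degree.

26.2°

Two edge vectors: SP-11→SP-12 = (63, -15, 31), SP-11→SP-13 = (31, 95, -7.2).
Normal n = (SP-11→SP-12) × (SP-11→SP-13) = (-2837, 1414.6, 6450).
So ∂z/∂x = −n_x/n_z = 0.43984 and ∂z/∂y = −n_y/n_z = −0.21932.
Gradient magnitude |∇z| = √(a² + b²) = √(0.19346 + 0.04810) = 0.49149.
True dip = arctan(0.49149) = 26.2°, dipping toward WNW (azimuth ≈ 297°).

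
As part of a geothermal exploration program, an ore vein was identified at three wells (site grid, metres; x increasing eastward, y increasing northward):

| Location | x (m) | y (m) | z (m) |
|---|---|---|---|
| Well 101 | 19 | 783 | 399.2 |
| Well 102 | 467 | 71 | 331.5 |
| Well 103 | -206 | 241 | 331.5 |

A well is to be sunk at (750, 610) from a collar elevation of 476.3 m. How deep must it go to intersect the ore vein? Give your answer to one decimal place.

Let the plane be z = a·x + b·y + c.
Well 102−Well 101: 448a − 712b = −67.7;  Well 103−Well 101: −225a − 542b = −67.7.
Solving gives a = 0.02856, b = 0.11305.
Then c = 399.2 − a·19 − b·783 = 310.14.
At (750, 610): z_contact = 21.42 + 68.96 + 310.14 = 400.52 m.
Depth below ground = 476.3 − 400.52 = 75.8 m.

75.8 m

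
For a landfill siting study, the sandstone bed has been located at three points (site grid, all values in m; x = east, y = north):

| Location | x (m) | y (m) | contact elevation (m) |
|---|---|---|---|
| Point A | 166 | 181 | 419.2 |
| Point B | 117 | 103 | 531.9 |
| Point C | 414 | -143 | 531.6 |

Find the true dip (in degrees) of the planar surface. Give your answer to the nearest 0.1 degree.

51.0°

Two edge vectors: Point A→Point B = (-49, -78, 112.7), Point A→Point C = (248, -324, 112.4).
Normal n = (Point A→Point B) × (Point A→Point C) = (27747.6, 33457.2, 35220).
So ∂z/∂x = −n_x/n_z = −0.78784 and ∂z/∂y = −n_y/n_z = −0.94995.
Gradient magnitude |∇z| = √(a² + b²) = √(0.62069 + 0.90240) = 1.23413.
True dip = arctan(1.23413) = 51.0°, dipping toward NE (azimuth ≈ 040°).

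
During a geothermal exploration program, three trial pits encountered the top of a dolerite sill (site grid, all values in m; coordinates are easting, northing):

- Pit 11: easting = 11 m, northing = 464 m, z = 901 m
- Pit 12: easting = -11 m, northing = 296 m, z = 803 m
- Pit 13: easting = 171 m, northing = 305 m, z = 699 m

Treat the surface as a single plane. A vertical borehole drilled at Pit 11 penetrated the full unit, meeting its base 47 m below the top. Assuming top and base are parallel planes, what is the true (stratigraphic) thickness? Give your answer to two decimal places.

Let the plane be z = a·easting + b·northing + c.
Pit 12−Pit 11: −22a − 168b = −98;  Pit 13−Pit 11: 160a − 159b = −202.
Solving gives a = −0.60419, b = 0.66245.
|∇z| = √(a²+b²) = 0.89660, so dip δ = arctan(0.89660) = 41.88°.
True thickness = vertical thickness × cos δ = 47 × cos 41.88° = 34.99 m.

34.99 m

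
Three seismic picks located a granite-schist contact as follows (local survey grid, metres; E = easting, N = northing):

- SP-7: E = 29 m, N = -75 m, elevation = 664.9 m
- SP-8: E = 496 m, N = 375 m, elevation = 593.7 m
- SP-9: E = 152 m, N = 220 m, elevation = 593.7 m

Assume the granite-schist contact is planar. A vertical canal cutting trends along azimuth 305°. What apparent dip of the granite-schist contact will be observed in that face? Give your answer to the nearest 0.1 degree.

15.7°

Two edge vectors: SP-7→SP-8 = (467, 450, -71.2), SP-7→SP-9 = (123, 295, -71.2).
Normal n = (SP-7→SP-8) × (SP-7→SP-9) = (-11036, 24492.8, 82415).
So ∂z/∂E = −n_x/n_z = 0.13391 and ∂z/∂N = −n_y/n_z = −0.29719.
Unit vector along 305° is (sin 305°, cos 305°) = (-0.8192, 0.5736).
Slope in that direction = a·(-0.8192) + b·(0.5736) = −0.28015.
Apparent dip = arctan|0.28015| = 15.7° (true dip is 18.1°, so apparent ≤ true as expected).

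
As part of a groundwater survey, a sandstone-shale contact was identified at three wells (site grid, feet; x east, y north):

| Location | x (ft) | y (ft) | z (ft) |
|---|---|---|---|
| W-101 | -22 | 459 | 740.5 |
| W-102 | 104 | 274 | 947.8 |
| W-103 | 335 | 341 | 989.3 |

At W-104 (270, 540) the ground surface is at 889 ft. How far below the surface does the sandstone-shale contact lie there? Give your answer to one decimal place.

Two edge vectors: W-101→W-102 = (126, -185, 207.3), W-101→W-103 = (357, -118, 248.8).
Normal n = (W-101→W-102) × (W-101→W-103) = (-21566.6, 42657.3, 51177).
So ∂z/∂x = −n_x/n_z = 0.42141 and ∂z/∂y = −n_y/n_z = −0.83352.
Intercept c from W-101: 740.5 + 9.27 + 382.59 = 1132.36.
At (270, 540): z_contact = 113.78 − 450.10 + 1132.36 = 796.04 ft.
Depth below ground = 889 − 796.04 = 93.0 ft.

93.0 ft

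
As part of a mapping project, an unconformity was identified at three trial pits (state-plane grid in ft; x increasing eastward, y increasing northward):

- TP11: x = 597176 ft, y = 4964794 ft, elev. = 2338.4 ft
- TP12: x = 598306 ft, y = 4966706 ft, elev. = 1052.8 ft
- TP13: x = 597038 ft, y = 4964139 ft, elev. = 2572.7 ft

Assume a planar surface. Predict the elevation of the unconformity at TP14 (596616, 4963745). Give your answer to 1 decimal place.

Let the plane be z = a·x + b·y + c.
TP12−TP11: 1130a + 1912b = −1285.6;  TP13−TP11: −138a − 655b = 234.3.
Solving gives a = −0.827401563, b = −0.183387152.
Then c = 2338.4 − a·597176 − b·4964794 = 1406922.19.
At (596616, 4963745): z = −493641.0 − 910287.1 + 1406922.19 = 2994.1 ft.

2994.1 ft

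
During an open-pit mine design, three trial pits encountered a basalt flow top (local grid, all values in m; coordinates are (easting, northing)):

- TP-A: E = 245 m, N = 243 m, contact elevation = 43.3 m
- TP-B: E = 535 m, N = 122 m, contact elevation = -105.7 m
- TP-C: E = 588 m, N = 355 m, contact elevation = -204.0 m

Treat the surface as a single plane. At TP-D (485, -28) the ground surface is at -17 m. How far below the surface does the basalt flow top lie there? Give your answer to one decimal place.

15.4 m

Two edge vectors: TP-A→TP-B = (290, -121, -149), TP-A→TP-C = (343, 112, -247.3).
Normal n = (TP-A→TP-B) × (TP-A→TP-C) = (46611.3, 20610, 73983).
So ∂z/∂E = −n_x/n_z = −0.63003 and ∂z/∂N = −n_y/n_z = −0.27858.
Intercept c from TP-A: 43.3 + 154.36 + 67.69 = 265.35.
At (485, -28): z_contact = −305.56 + 7.80 + 265.35 = -32.41 m.
Depth below ground = -17 − (-32.41) = 15.4 m.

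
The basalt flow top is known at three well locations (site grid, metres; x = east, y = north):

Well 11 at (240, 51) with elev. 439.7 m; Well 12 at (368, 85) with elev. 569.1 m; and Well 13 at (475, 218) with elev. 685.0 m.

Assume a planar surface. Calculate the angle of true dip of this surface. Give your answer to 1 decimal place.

44.8°

Two edge vectors: Well 11→Well 12 = (128, 34, 129.4), Well 11→Well 13 = (235, 167, 245.3).
Normal n = (Well 11→Well 12) × (Well 11→Well 13) = (-13269.6, -989.4, 13386).
So ∂z/∂x = −n_x/n_z = 0.99130 and ∂z/∂y = −n_y/n_z = 0.07391.
Gradient magnitude |∇z| = √(a² + b²) = √(0.98268 + 0.00546) = 0.99406.
True dip = arctan(0.99406) = 44.8°, dipping toward W (azimuth ≈ 266°).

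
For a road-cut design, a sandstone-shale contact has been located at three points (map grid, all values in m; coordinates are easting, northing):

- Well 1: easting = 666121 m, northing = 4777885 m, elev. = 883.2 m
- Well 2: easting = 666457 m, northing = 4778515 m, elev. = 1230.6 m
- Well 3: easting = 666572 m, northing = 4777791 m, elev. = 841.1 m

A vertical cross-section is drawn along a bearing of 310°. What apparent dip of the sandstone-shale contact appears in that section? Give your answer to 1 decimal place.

Two edge vectors: Well 1→Well 2 = (336, 630, 347.4), Well 1→Well 3 = (451, -94, -42.1).
Normal n = (Well 1→Well 2) × (Well 1→Well 3) = (6132.6, 170823, -315714).
So ∂z/∂easting = −n_x/n_z = 0.01942 and ∂z/∂northing = −n_y/n_z = 0.54107.
Unit vector along 310° is (sin 310°, cos 310°) = (-0.7660, 0.6428).
Slope in that direction = a·(-0.7660) + b·(0.6428) = 0.33291.
Apparent dip = arctan|0.33291| = 18.4° (true dip is 28.4°, so apparent ≤ true as expected).

18.4°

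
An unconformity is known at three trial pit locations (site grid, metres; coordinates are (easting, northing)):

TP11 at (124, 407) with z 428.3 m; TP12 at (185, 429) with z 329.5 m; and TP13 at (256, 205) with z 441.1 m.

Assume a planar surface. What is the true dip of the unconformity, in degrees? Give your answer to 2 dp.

57.66°

Two edge vectors: TP11→TP12 = (61, 22, -98.8), TP11→TP13 = (132, -202, 12.8).
Normal n = (TP11→TP12) × (TP11→TP13) = (-19676, -13822.4, -15226).
So ∂z/∂E = −n_x/n_z = −1.29226 and ∂z/∂N = −n_y/n_z = −0.90782.
Gradient magnitude |∇z| = √(a² + b²) = √(1.66994 + 0.82413) = 1.57926.
True dip = arctan(1.57926) = 57.66°, dipping toward NE (azimuth ≈ 055°).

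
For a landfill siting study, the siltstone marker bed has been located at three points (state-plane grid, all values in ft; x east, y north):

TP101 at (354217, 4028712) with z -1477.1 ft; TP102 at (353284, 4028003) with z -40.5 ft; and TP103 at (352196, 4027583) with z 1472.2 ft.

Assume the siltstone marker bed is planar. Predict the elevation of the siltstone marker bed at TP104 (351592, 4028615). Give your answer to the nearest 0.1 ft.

1806.4 ft

Two edge vectors: TP101→TP102 = (-933, -709, 1436.6), TP101→TP103 = (-2021, -1129, 2949.3).
Normal n = (TP101→TP102) × (TP101→TP103) = (-469132.3, -151671.7, -379532).
So ∂z/∂x = −n_x/n_z = −1.236081016 and ∂z/∂y = −n_y/n_z = −0.399628226.
Intercept c from TP101: -1477.1 + 437840.91 + 1609987.03 = 2046350.84.
At (351592, 4028615): z = −434596.2 − 1609948.3 + 2046350.84 = 1806.4 ft.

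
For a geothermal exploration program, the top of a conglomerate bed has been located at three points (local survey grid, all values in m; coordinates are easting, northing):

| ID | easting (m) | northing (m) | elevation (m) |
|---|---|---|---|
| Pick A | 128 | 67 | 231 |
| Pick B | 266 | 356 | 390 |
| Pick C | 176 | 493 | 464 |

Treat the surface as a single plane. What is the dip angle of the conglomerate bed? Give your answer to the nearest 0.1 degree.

Let the plane be z = a·easting + b·northing + c.
Pick B−Pick A: 138a + 289b = 159;  Pick C−Pick A: 48a + 426b = 233.
Solving gives a = 0.00884, b = 0.54595.
Gradient magnitude |∇z| = √(a² + b²) = √(0.00008 + 0.29806) = 0.54602.
True dip = arctan(0.54602) = 28.6°, dipping toward S (azimuth ≈ 181°).

28.6°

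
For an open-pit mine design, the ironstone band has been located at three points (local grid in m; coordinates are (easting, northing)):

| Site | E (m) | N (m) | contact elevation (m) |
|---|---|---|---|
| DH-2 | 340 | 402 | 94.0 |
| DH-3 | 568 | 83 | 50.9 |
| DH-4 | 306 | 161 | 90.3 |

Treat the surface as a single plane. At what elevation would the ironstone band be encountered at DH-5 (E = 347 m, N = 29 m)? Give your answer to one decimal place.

Two edge vectors: DH-2→DH-3 = (228, -319, -43.1), DH-2→DH-4 = (-34, -241, -3.7).
Normal n = (DH-2→DH-3) × (DH-2→DH-4) = (-9206.8, 2309, -65794).
So ∂z/∂E = −n_x/n_z = −0.13993 and ∂z/∂N = −n_y/n_z = 0.03509.
Intercept c from DH-2: 94 + 47.58 − 14.11 = 127.47.
At (347, 29): z = −48.6 + 1.0 + 127.47 = 79.9 m.

79.9 m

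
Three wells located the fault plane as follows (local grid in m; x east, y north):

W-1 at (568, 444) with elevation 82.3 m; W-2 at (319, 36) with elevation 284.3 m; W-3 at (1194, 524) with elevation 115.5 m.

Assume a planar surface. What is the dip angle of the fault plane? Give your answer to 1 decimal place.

Two edge vectors: W-1→W-2 = (-249, -408, 202), W-1→W-3 = (626, 80, 33.2).
Normal n = (W-1→W-2) × (W-1→W-3) = (-29705.6, 134718.8, 235488).
So ∂z/∂x = −n_x/n_z = 0.12614 and ∂z/∂y = −n_y/n_z = −0.57208.
Gradient magnitude |∇z| = √(a² + b²) = √(0.01591 + 0.32728) = 0.58583.
True dip = arctan(0.58583) = 30.4°, dipping toward NNW (azimuth ≈ 348°).

30.4°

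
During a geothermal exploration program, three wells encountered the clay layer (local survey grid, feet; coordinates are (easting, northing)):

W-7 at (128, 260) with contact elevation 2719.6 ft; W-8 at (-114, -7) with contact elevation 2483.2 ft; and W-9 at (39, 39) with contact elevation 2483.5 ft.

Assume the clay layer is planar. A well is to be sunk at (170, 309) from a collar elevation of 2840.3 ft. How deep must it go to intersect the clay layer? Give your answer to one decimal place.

76.4 ft

Let the plane be z = a·E + b·N + c.
W-8−W-7: −242a − 267b = −236.4;  W-9−W-7: −89a − 221b = −236.1.
Solving gives a = −0.36321, b = 1.21460.
Then c = 2719.6 − a·128 − b·260 = 2450.30.
At (170, 309): z_contact = −61.75 + 375.31 + 2450.30 = 2763.86 ft.
Depth below ground = 2840.3 − 2763.86 = 76.4 ft.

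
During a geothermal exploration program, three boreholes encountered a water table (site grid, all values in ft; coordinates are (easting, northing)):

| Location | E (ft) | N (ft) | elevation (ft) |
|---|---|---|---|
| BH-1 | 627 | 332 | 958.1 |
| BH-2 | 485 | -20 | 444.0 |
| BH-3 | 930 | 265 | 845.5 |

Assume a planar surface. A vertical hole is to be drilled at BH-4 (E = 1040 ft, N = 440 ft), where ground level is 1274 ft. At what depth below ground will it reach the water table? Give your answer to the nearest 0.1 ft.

Two edge vectors: BH-1→BH-2 = (-142, -352, -514.1), BH-1→BH-3 = (303, -67, -112.6).
Normal n = (BH-1→BH-2) × (BH-1→BH-3) = (5190.5, -171761.5, 116170).
So ∂z/∂E = −n_x/n_z = −0.044680 and ∂z/∂N = −n_y/n_z = 1.478536.
Intercept c from BH-1: 958.1 + 28.01 − 490.87 = 495.24.
At (1040, 440): z_contact = −46.47 + 650.56 + 495.24 = 1099.33 ft.
Depth below ground = 1274 − 1099.33 = 174.7 ft.

174.7 ft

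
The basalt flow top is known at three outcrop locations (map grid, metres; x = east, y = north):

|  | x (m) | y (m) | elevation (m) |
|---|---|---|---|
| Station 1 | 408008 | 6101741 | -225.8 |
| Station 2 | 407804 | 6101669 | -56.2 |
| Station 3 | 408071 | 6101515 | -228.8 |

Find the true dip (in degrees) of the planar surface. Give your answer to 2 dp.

Let the plane be z = a·x + b·y + c.
Station 2−Station 1: −204a − 72b = 169.6;  Station 3−Station 1: 63a − 226b = −3.
Solving gives a = −0.76117, b = −0.19891.
Gradient magnitude |∇z| = √(a² + b²) = √(0.57938 + 0.03957) = 0.78673.
True dip = arctan(0.78673) = 38.19°, dipping toward ENE (azimuth ≈ 075°).

38.19°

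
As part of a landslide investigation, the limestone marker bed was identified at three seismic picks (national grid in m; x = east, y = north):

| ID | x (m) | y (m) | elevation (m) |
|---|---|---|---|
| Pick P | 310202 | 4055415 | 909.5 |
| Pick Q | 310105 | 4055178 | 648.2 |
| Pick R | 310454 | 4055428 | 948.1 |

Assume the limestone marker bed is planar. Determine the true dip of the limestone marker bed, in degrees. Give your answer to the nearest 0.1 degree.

Let the plane be z = a·x + b·y + c.
Pick Q−Pick P: −97a − 237b = −261.3;  Pick R−Pick P: 252a + 13b = 38.6.
Solving gives a = 0.09838, b = 1.06227.
Gradient magnitude |∇z| = √(a² + b²) = √(0.00968 + 1.12841) = 1.06681.
True dip = arctan(1.06681) = 46.9°, dipping toward S (azimuth ≈ 185°).

46.9°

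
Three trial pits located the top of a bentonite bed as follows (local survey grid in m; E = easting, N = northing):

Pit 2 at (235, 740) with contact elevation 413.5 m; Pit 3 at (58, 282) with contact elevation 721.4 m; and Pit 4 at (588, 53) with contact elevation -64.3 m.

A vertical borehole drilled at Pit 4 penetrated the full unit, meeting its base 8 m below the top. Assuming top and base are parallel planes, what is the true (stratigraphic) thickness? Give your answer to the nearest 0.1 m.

4.4 m

Two edge vectors: Pit 2→Pit 3 = (-177, -458, 307.9), Pit 2→Pit 4 = (353, -687, -477.8).
Normal n = (Pit 2→Pit 3) × (Pit 2→Pit 4) = (430359.7, 24118.1, 283273).
So ∂z/∂E = −n_x/n_z = −1.51924 and ∂z/∂N = −n_y/n_z = −0.08514.
|∇z| = √(a²+b²) = 1.52162, so dip δ = arctan(1.52162) = 56.69°.
True thickness = vertical thickness × cos δ = 8 × cos 56.69° = 4.4 m.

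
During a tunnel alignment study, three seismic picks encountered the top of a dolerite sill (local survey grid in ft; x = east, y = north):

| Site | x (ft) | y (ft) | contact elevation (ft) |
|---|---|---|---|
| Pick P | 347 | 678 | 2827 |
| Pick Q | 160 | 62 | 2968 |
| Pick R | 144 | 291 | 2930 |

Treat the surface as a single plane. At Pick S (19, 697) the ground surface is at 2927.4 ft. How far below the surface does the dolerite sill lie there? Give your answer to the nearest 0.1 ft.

48.5 ft

Let the plane be z = a·x + b·y + c.
Pick Q−Pick P: −187a − 616b = 141;  Pick R−Pick P: −203a − 387b = 103.
Solving gives a = −0.16859, b = −0.17772.
Then c = 2827 − a·347 − b·678 = 3005.99.
At (19, 697): z_contact = −3.20 − 123.87 + 3005.99 = 2878.92 ft.
Depth below ground = 2927.4 − 2878.92 = 48.5 ft.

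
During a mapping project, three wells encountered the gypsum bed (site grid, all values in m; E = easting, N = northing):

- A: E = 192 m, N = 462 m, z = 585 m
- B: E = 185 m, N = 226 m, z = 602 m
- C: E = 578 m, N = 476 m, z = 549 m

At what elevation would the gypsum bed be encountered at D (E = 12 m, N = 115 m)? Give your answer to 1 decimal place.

Let the plane be z = a·E + b·N + c.
B−A: −7a − 236b = 17;  C−A: 386a + 14b = −36.
Solving gives a = −0.09075, b = −0.06934.
Then c = 585 − a·192 − b·462 = 634.46.
At (12, 115): z = −1.1 − 8.0 + 634.46 = 625.4 m.

625.4 m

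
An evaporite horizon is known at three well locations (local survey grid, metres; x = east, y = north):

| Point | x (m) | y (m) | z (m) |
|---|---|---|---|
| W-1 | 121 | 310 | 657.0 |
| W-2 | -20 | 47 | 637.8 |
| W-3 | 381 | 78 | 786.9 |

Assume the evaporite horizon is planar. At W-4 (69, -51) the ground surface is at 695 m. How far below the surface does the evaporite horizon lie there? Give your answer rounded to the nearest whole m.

10 m

Let the plane be z = a·x + b·y + c.
W-2−W-1: −141a − 263b = −19.2;  W-3−W-1: 260a − 232b = 129.9.
Solving gives a = 0.38201, b = −0.13180.
Then c = 657 − a·121 − b·310 = 651.63.
At (69, -51): z_contact = 26.4 + 6.7 + 651.63 = 684.7 m.
Depth below ground = 695 − 684.7 = 10 m.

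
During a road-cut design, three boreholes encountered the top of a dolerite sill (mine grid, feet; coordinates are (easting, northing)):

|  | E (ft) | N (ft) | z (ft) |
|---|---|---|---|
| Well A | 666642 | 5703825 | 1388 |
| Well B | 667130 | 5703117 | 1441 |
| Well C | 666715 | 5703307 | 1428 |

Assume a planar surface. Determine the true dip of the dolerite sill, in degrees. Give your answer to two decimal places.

Let the plane be z = a·E + b·N + c.
Well B−Well A: 488a − 708b = 53;  Well C−Well A: 73a − 518b = 40.
Solving gives a = −0.00431, b = −0.07783.
Gradient magnitude |∇z| = √(a² + b²) = √(0.00002 + 0.00606) = 0.07795.
True dip = arctan(0.07795) = 4.46°, dipping toward N (azimuth ≈ 003°).

4.46°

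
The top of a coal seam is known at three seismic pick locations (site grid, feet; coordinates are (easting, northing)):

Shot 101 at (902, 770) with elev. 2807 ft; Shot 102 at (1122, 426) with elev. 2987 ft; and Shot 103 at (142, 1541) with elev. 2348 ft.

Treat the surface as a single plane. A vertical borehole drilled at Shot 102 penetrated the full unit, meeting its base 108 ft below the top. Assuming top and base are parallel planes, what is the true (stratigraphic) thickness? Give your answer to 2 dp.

Let the plane be z = a·E + b·N + c.
Shot 102−Shot 101: 220a − 344b = 180;  Shot 103−Shot 101: −760a + 771b = −459.
Solving gives a = 0.20819, b = −0.39011.
|∇z| = √(a²+b²) = 0.44219, so dip δ = arctan(0.44219) = 23.85°.
True thickness = vertical thickness × cos δ = 108 × cos 23.85° = 98.77 ft.

98.77 ft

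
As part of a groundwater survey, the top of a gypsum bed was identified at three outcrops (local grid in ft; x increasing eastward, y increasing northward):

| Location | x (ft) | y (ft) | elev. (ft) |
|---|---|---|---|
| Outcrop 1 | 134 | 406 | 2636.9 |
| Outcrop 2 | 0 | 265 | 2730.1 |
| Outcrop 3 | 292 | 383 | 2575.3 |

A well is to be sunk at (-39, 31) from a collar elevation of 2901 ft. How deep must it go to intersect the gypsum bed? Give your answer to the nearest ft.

Let the plane be z = a·x + b·y + c.
Outcrop 2−Outcrop 1: −134a − 141b = 93.2;  Outcrop 3−Outcrop 1: 158a − 23b = −61.6.
Solving gives a = −0.42702, b = −0.25517.
Then c = 2636.9 − a·134 − b·406 = 2797.72.
At (-39, 31): z_contact = 16.7 − 7.9 + 2797.72 = 2806.5 ft.
Depth below ground = 2901 − 2806.5 = 95 ft.

95 ft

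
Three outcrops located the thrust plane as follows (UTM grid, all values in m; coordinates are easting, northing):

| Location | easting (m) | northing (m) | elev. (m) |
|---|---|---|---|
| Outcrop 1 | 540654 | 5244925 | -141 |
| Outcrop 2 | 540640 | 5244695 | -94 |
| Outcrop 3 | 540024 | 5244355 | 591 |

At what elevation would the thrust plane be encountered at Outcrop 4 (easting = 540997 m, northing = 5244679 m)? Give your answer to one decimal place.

-460.9 m

Let the plane be z = a·easting + b·northing + c.
Outcrop 2−Outcrop 1: −14a − 230b = 47;  Outcrop 3−Outcrop 1: −630a − 570b = 732.
Solving gives a = −1.033961437, b = −0.141411043.
Then c = -141 − a·540654 − b·5244925 = 1300564.70.
At (540997, 5244679): z = −559370.0 − 741655.5 + 1300564.70 = -460.9 m.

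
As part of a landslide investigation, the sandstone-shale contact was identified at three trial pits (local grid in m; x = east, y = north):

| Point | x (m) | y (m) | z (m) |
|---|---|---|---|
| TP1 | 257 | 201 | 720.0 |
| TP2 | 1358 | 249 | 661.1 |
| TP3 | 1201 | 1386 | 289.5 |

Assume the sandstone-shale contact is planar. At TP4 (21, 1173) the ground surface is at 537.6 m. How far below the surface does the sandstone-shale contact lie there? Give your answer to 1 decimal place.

Two edge vectors: TP1→TP2 = (1101, 48, -58.9), TP1→TP3 = (944, 1185, -430.5).
Normal n = (TP1→TP2) × (TP1→TP3) = (49132.5, 418378.9, 1259373).
So ∂z/∂x = −n_x/n_z = −0.039013 and ∂z/∂y = −n_y/n_z = −0.332212.
Intercept c from TP1: 720 + 10.03 + 66.77 = 796.80.
At (21, 1173): z_contact = −0.82 − 389.68 + 796.80 = 406.30 m.
Depth below ground = 537.6 − 406.30 = 131.3 m.

131.3 m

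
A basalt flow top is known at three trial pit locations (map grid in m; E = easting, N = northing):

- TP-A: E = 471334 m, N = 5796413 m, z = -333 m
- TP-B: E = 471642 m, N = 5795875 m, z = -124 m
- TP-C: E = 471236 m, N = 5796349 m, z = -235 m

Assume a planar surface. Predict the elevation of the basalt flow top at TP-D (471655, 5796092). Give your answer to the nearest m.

-283 m

Two edge vectors: TP-A→TP-B = (308, -538, 209), TP-A→TP-C = (-98, -64, 98).
Normal n = (TP-A→TP-B) × (TP-A→TP-C) = (-39348, -50666, -72436).
So ∂z/∂E = −n_x/n_z = −0.54321056 and ∂z/∂N = −n_y/n_z = −0.69945883.
Intercept c from TP-A: -333 + 256033.61 + 4054352.27 = 4310052.88.
At (471655, 5796092): z = −256208.0 − 4054127.7 + 4310052.88 = -282.8 m.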